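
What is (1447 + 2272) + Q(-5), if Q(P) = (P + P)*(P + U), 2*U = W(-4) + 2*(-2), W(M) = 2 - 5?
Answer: 3804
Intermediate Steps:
W(M) = -3
U = -7/2 (U = (-3 + 2*(-2))/2 = (-3 - 4)/2 = (½)*(-7) = -7/2 ≈ -3.5000)
Q(P) = 2*P*(-7/2 + P) (Q(P) = (P + P)*(P - 7/2) = (2*P)*(-7/2 + P) = 2*P*(-7/2 + P))
(1447 + 2272) + Q(-5) = (1447 + 2272) - 5*(-7 + 2*(-5)) = 3719 - 5*(-7 - 10) = 3719 - 5*(-17) = 3719 + 85 = 3804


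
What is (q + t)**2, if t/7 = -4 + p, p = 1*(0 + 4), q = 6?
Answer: 36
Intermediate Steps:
p = 4 (p = 1*4 = 4)
t = 0 (t = 7*(-4 + 4) = 7*0 = 0)
(q + t)**2 = (6 + 0)**2 = 6**2 = 36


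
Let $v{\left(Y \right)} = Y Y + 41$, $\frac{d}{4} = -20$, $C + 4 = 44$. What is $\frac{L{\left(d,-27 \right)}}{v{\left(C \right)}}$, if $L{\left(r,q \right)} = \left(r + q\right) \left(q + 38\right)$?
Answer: $- \frac{1177}{1641} \approx -0.71725$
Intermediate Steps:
$C = 40$ ($C = -4 + 44 = 40$)
$d = -80$ ($d = 4 \left(-20\right) = -80$)
$v{\left(Y \right)} = 41 + Y^{2}$ ($v{\left(Y \right)} = Y^{2} + 41 = 41 + Y^{2}$)
$L{\left(r,q \right)} = \left(38 + q\right) \left(q + r\right)$ ($L{\left(r,q \right)} = \left(q + r\right) \left(38 + q\right) = \left(38 + q\right) \left(q + r\right)$)
$\frac{L{\left(d,-27 \right)}}{v{\left(C \right)}} = \frac{\left(-27\right)^{2} + 38 \left(-27\right) + 38 \left(-80\right) - -2160}{41 + 40^{2}} = \frac{729 - 1026 - 3040 + 2160}{41 + 1600} = - \frac{1177}{1641}$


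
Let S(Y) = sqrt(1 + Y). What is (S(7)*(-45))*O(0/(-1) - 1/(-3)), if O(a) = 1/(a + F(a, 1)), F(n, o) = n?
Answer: -135*sqrt(2) ≈ -190.92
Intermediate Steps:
O(a) = 1/(2*a) (O(a) = 1/(a + a) = 1/(2*a))
(S(7)*(-45))*O(0/(-1) - 1/(-3)) = (sqrt(1 + 7)*(-45))*(1/(2*(0/(-1) - 1/(-3)))) = (sqrt(8)*(-45))*(1/(2*(0*(-1) - 1*(-1/3)))) = ((2*sqrt(2))*(-45))*(1/(2*(0 + 1/3))) = (-90*sqrt(2))*(1/(2*(1/3))) = (-90*sqrt(2))*((1/2)*3) = -90*sqrt(2)*(3/2) = -135*sqrt(2)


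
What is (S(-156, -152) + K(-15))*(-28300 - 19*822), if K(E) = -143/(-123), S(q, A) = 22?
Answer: -125122382/123 ≈ -1.0173e+6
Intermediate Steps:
K(E) = 143/123 (K(E) = -143*(-1/123) = 143/123)
(S(-156, -152) + K(-15))*(-28300 - 19*822) = (22 + 143/123)*(-28300 - 19*822) = 2849*(-28300 - 15618)/123 = (2849/123)*(-43918) = -125122382/123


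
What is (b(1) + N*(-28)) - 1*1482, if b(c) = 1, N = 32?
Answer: -2377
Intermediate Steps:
(b(1) + N*(-28)) - 1*1482 = (1 + 32*(-28)) - 1*1482 = (1 - 896) - 1482 = -895 - 1482 = -2377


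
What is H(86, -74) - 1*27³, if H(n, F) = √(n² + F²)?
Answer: -19683 + 2*√3218 ≈ -19570.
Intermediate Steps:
H(n, F) = √(F² + n²)
H(86, -74) - 1*27³ = √((-74)² + 86²) - 1*27³ = √(5476 + 7396) - 1*19683 = √12872 - 19683 = 2*√3218 - 19683 = -19683 + 2*√3218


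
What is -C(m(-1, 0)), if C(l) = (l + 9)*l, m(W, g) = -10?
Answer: -10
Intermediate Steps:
m(W, g) = -10 (m(W, g) = -5*2 = -10)
C(l) = l*(9 + l) (C(l) = (9 + l)*l = l*(9 + l))
-C(m(-1, 0)) = -(-10)*(9 - 10) = -(-10)*(-1) = -1*10 = -10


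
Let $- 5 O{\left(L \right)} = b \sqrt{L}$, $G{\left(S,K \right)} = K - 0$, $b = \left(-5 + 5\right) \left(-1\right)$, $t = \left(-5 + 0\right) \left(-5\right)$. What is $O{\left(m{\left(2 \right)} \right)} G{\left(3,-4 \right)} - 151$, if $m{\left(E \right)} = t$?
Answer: $-151$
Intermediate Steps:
$t = 25$ ($t = \left(-5\right) \left(-5\right) = 25$)
$b = 0$ ($b = 0 \left(-1\right) = 0$)
$G{\left(S,K \right)} = K$ ($G{\left(S,K \right)} = K + 0 = K$)
$m{\left(E \right)} = 25$
$O{\left(L \right)} = 0$ ($O{\left(L \right)} = - \frac{0 \sqrt{L}}{5} = \left(- \frac{1}{5}\right) 0 = 0$)
$O{\left(m{\left(2 \right)} \right)} G{\left(3,-4 \right)} - 151 = 0 \left(-4\right) - 151 = 0 - 151 = -151$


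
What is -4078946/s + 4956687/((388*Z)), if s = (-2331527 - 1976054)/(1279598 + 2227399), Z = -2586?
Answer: 4784336257765493823/1440696310936 ≈ 3.3208e+6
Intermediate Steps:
s = -4307581/3506997 ≈ -1.2283
-4078946/s + 4956687/((388*Z)) = -4078946/(-4307581/3506997) + 4956687/((388*(-2586))) = -4078946*(-3506997/4307581) + 4956687/(-1003368) = 14304851385162/4307581 + 4956687*(-1/1003368) = 14304851385162/4307581 - 1652229/334456 = 4784336257765493823/1440696310936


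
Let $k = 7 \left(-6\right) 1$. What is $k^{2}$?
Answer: $1764$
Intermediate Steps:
$k = -42$ ($k = \left(-42\right) 1 = -42$)
$k^{2} = \left(-42\right)^{2} = 1764$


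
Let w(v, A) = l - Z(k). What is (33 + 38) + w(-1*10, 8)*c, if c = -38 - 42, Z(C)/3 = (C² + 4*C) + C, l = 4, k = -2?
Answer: -1689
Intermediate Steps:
Z(C) = 3*C² + 15*C (Z(C) = 3*((C² + 4*C) + C) = 3*(C² + 5*C) = 3*C² + 15*C)
c = -80
w(v, A) = 22 (w(v, A) = 4 - 3*(-2)*(5 - 2) = 4 - 3*(-2)*3 = 4 - 1*(-18) = 4 + 18 = 22)
(33 + 38) + w(-1*10, 8)*c = (33 + 38) + 22*(-80) = 71 - 1760 = -1689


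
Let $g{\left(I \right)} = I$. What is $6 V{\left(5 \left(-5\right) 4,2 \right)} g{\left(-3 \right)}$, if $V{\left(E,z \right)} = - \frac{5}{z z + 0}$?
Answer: $\frac{45}{2} \approx 22.5$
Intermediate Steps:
$V{\left(E,z \right)} = - \frac{5}{z^{2}}$ ($V{\left(E,z \right)} = - \frac{5}{z^{2} + 0} = - \frac{5}{z^{2}}$)
$6 V{\left(5 \left(-5\right) 4,2 \right)} g{\left(-3 \right)} = 6 \left(- \frac{5}{4}\right) \left(-3\right) = \left(- \frac{15}{2}\right) \left(-3\right) = \frac{45}{2}$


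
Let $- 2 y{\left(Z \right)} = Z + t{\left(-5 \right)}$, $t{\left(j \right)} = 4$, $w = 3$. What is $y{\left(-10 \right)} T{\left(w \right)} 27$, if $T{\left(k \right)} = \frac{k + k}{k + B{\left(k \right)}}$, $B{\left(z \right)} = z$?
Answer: $81$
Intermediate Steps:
$T{\left(k \right)} = 1$ ($T{\left(k \right)} = \frac{k + k}{k + k} = \frac{2 k}{2 k} = 2 k \frac{1}{2 k} = 1$)
$y{\left(Z \right)} = -2 - \frac{Z}{2}$ ($y{\left(Z \right)} = - \frac{Z + 4}{2} = - \frac{4 + Z}{2} = -2 - \frac{Z}{2}$)
$y{\left(-10 \right)} T{\left(w \right)} 27 = \left(-2 - -5\right) 1 \cdot 27 = \left(-2 + 5\right) 1 \cdot 27 = 3 \cdot 1 \cdot 27 = 3 \cdot 27 = 81$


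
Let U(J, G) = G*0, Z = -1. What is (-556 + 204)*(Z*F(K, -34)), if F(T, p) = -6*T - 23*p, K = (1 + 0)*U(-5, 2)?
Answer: 275264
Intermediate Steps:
U(J, G) = 0
K = 0 (K = (1 + 0)*0 = 1*0 = 0)
F(T, p) = -23*p - 6*T
(-556 + 204)*(Z*F(K, -34)) = (-556 + 204)*(-(-23*(-34) - 6*0)) = -(-352)*(782 + 0) = -(-352)*782 = -352*(-782) = 275264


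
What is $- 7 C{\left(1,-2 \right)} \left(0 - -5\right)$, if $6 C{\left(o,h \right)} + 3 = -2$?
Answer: $\frac{175}{6} \approx 29.167$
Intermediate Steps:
$C{\left(o,h \right)} = - \frac{5}{6}$ ($C{\left(o,h \right)} = - \frac{1}{2} + \frac{1}{6} \left(-2\right) = - \frac{1}{2} - \frac{1}{3} = - \frac{5}{6}$)
$- 7 C{\left(1,-2 \right)} \left(0 - -5\right) = \left(-7\right) \left(- \frac{5}{6}\right) \left(0 - -5\right) = \frac{35 \left(0 + 5\right)}{6} = \frac{35}{6} \cdot 5 = \frac{175}{6}$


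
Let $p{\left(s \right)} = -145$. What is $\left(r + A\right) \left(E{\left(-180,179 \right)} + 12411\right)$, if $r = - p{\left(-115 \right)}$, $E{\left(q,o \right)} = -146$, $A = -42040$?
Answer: $-513842175$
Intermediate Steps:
$r = 145$ ($r = \left(-1\right) \left(-145\right) = 145$)
$\left(r + A\right) \left(E{\left(-180,179 \right)} + 12411\right) = \left(145 - 42040\right) \left(-146 + 12411\right) = \left(-41895\right) 12265 = -513842175$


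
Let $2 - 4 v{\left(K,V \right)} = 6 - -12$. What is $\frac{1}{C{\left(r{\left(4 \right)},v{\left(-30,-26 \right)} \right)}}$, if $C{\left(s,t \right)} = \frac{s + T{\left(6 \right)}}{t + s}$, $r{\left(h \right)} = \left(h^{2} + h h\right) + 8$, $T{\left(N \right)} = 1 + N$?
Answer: $\frac{36}{47} \approx 0.76596$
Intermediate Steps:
$r{\left(h \right)} = 8 + 2 h^{2}$ ($r{\left(h \right)} = \left(h^{2} + h^{2}\right) + 8 = 2 h^{2} + 8 = 8 + 2 h^{2}$)
$v{\left(K,V \right)} = -4$ ($v{\left(K,V \right)} = \frac{1}{2} - \frac{6 - -12}{4} = \frac{1}{2} - \frac{6 + 12}{4} = \frac{1}{2} - \frac{9}{2} = -4$)
$C{\left(s,t \right)} = \frac{7 + s}{s + t}$ ($C{\left(s,t \right)} = \frac{s + \left(1 + 6\right)}{t + s} = \frac{s + 7}{s + t} = \frac{7 + s}{s + t}$)
$\frac{1}{C{\left(r{\left(4 \right)},v{\left(-30,-26 \right)} \right)}} = \frac{1}{\frac{1}{\left(8 + 2 \cdot 4^{2}\right) - 4} \left(7 + \left(8 + 2 \cdot 4^{2}\right)\right)} = \frac{1}{\frac{1}{\left(8 + 2 \cdot 16\right) - 4} \left(7 + \left(8 + 2 \cdot 16\right)\right)} = \frac{1}{\frac{1}{\left(8 + 32\right) - 4} \left(7 + \left(8 + 32\right)\right)} = \frac{1}{\frac{1}{40 - 4} \left(7 + 40\right)} = \frac{1}{\frac{1}{36} \cdot 47} = \frac{1}{\frac{47}{36}} = \frac{36}{47}$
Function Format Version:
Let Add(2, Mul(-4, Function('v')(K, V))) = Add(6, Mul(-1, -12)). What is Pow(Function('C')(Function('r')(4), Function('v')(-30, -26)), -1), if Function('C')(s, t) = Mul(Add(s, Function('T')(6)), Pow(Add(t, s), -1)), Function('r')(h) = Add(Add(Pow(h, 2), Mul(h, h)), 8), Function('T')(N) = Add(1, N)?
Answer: Rational(36, 47) ≈ 0.76596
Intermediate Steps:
Function('r')(h) = Add(8, Mul(2, Pow(h, 2))) (Function('r')(h) = Add(Add(Pow(h, 2), Pow(h, 2)), 8) = Add(Mul(2, Pow(h, 2)), 8) = Add(8, Mul(2, Pow(h, 2))))
Function('v')(K, V) = -4 (Function('v')(K, V) = Add(Rational(1, 2), Mul(Rational(-1, 4), Add(6, Mul(-1, -12)))) = Add(Rational(1, 2), Mul(Rational(-1, 4), Add(6, 12))) = Add(Rational(1, 2), Mul(Rational(-1, 4), 18)) = Add(Rational(1, 2), Rational(-9, 2)) = -4)
Function('C')(s, t) = Mul(Pow(Add(s, t), -1), Add(7, s)) (Function('C')(s, t) = Mul(Add(s, Add(1, 6)), Pow(Add(t, s), -1)) = Mul(Add(s, 7), Pow(Add(s, t), -1)) = Mul(Add(7, s), Pow(Add(s, t), -1)) = Mul(Pow(Add(s, t), -1), Add(7, s)))
Pow(Function('C')(Function('r')(4), Function('v')(-30, -26)), -1) = Pow(Mul(Pow(Add(Add(8, Mul(2, Pow(4, 2))), -4), -1), Add(7, Add(8, Mul(2, Pow(4, 2))))), -1) = Pow(Mul(Pow(Add(Add(8, Mul(2, 16)), -4), -1), Add(7, Add(8, Mul(2, 16)))), -1) = Pow(Mul(Pow(Add(Add(8, 32), -4), -1), Add(7, Add(8, 32))), -1) = Pow(Mul(Pow(Add(40, -4), -1), Add(7, 40)), -1) = Pow(Mul(Pow(36, -1), 47), -1) = Pow(Mul(Rational(1, 36), 47), -1) = Pow(Rational(47, 36), -1) = Rational(36, 47)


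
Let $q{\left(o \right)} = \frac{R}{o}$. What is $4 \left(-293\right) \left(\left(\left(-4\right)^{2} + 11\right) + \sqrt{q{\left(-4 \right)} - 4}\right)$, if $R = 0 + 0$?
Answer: $-31644 - 2344 i \approx -31644.0 - 2344.0 i$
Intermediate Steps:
$R = 0$
$q{\left(o \right)} = 0$ ($q{\left(o \right)} = \frac{0}{o} = 0$)
$4 \left(-293\right) \left(\left(\left(-4\right)^{2} + 11\right) + \sqrt{q{\left(-4 \right)} - 4}\right) = 4 \left(-293\right) \left(\left(\left(-4\right)^{2} + 11\right) + \sqrt{0 - 4}\right) = - 1172 \left(\left(16 + 11\right) + \sqrt{-4}\right) = - 1172 \left(27 + 2 i\right) = -31644 - 2344 i$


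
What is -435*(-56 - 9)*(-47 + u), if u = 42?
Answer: -141375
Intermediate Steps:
-435*(-56 - 9)*(-47 + u) = -435*(-56 - 9)*(-47 + 42) = -(-28275)*(-5) = -435*325 = -141375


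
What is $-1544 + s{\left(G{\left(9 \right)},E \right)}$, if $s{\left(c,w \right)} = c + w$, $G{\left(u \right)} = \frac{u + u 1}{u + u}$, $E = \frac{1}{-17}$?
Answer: $- \frac{26232}{17} \approx -1543.1$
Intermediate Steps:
$E = - \frac{1}{17} \approx -0.058824$
$G{\left(u \right)} = 1$ ($G{\left(u \right)} = \frac{u + u}{2 u} = 2 u \frac{1}{2 u} = 1$)
$-1544 + s{\left(G{\left(9 \right)},E \right)} = -1544 + \left(1 - \frac{1}{17}\right) = -1544 + \frac{16}{17} = - \frac{26232}{17}$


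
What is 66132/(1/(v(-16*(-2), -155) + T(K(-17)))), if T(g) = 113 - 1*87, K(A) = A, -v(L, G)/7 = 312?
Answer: -142712856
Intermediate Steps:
v(L, G) = -2184 (v(L, G) = -7*312 = -2184)
T(g) = 26 (T(g) = 113 - 87 = 26)
66132/(1/(v(-16*(-2), -155) + T(K(-17)))) = 66132/(1/(-2184 + 26)) = 66132/(1/(-2158)) = 66132/(-1/2158) = 66132*(-2158) = -142712856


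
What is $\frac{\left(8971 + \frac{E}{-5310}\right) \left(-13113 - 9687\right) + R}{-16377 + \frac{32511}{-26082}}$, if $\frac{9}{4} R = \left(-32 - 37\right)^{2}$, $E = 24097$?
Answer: $\frac{104863200750504}{8401156025} \approx 12482.0$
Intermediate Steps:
$R = 2116$ ($R = \frac{4 \left(-32 - 37\right)^{2}}{9} = \frac{4 \left(-69\right)^{2}}{9} = \frac{4}{9} \cdot 4761 = 2116$)
$\frac{\left(8971 + \frac{E}{-5310}\right) \left(-13113 - 9687\right) + R}{-16377 + \frac{32511}{-26082}} = \frac{\left(8971 + \frac{24097}{-5310}\right) \left(-13113 - 9687\right) + 2116}{-16377 + \frac{32511}{-26082}} = \frac{\left(8971 + 24097 \left(- \frac{1}{5310}\right)\right) \left(-22800\right) + 2116}{-16377 + 32511 \left(- \frac{1}{26082}\right)} = \frac{\left(8971 - \frac{24097}{5310}\right) \left(-22800\right) + 2116}{-16377 - \frac{10837}{8694}} = \frac{\frac{47611913}{5310} \left(-22800\right) + 2116}{- \frac{142392475}{8694}} = \left(- \frac{36185053880}{177} + 2116\right) \left(- \frac{8694}{142392475}\right) = \left(- \frac{36184679348}{177}\right) \left(- \frac{8694}{142392475}\right) = \frac{104863200750504}{8401156025}$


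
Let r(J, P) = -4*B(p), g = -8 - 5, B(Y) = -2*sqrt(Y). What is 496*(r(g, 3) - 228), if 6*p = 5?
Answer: -113088 + 1984*sqrt(30)/3 ≈ -1.0947e+5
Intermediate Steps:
p = 5/6 (p = (1/6)*5 = 5/6 ≈ 0.83333)
g = -13
r(J, P) = 4*sqrt(30)/3 (r(J, P) = -(-8)*sqrt(5/6) = -(-8)*sqrt(30)/6 = -(-4)*sqrt(30)/3 = 4*sqrt(30)/3)
496*(r(g, 3) - 228) = 496*(4*sqrt(30)/3 - 228) = 496*(-228 + 4*sqrt(30)/3) = -113088 + 1984*sqrt(30)/3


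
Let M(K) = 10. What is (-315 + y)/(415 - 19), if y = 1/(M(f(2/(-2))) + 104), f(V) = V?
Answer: -35909/45144 ≈ -0.79543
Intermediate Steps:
y = 1/114 (y = 1/(10 + 104) = 1/114 ≈ 0.0087719)
(-315 + y)/(415 - 19) = (-315 + 1/114)/(415 - 19) = -35909/114/396 = -35909/114*1/396 = -35909/45144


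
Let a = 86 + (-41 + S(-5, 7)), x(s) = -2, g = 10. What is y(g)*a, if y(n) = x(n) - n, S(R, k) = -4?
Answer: -492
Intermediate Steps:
y(n) = -2 - n
a = 41 (a = 86 + (-41 - 4) = 86 - 45 = 41)
y(g)*a = (-2 - 1*10)*41 = (-2 - 10)*41 = -12*41 = -492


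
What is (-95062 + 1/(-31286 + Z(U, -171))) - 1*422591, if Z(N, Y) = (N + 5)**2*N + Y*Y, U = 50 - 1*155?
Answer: -544594250386/1052045 ≈ -5.1765e+5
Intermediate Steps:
U = -105 (U = 50 - 155 = -105)
Z(N, Y) = Y**2 + N*(5 + N)**2 (Z(N, Y) = (5 + N)**2*N + Y**2 = N*(5 + N)**2 + Y**2 = Y**2 + N*(5 + N)**2)
(-95062 + 1/(-31286 + Z(U, -171))) - 1*422591 = (-95062 + 1/(-31286 + ((-171)**2 - 105*(5 - 105)**2))) - 1*422591 = (-95062 + 1/(-31286 + (29241 - 105*(-100)**2))) - 422591 = (-95062 + 1/(-31286 + (29241 - 105*10000))) - 422591 = (-95062 + 1/(-31286 + (29241 - 1050000))) - 422591 = (-95062 + 1/(-31286 - 1020759)) - 422591 = (-95062 + 1/(-1052045)) - 422591 = (-95062 - 1/1052045) - 422591 = -100009501791/1052045 - 422591 = -544594250386/1052045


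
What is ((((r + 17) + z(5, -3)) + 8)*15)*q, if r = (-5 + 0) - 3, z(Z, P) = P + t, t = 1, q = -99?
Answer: -22275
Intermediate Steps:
z(Z, P) = 1 + P (z(Z, P) = P + 1 = 1 + P)
r = -8 (r = -5 - 3 = -8)
((((r + 17) + z(5, -3)) + 8)*15)*q = ((((-8 + 17) + (1 - 3)) + 8)*15)*(-99) = (((9 - 2) + 8)*15)*(-99) = ((7 + 8)*15)*(-99) = (15*15)*(-99) = 225*(-99) = -22275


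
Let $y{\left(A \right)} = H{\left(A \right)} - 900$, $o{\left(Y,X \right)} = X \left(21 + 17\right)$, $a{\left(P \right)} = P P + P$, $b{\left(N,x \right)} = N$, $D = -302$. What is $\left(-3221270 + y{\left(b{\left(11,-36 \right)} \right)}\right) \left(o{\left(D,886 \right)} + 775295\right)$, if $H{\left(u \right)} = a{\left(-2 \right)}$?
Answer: $-2606614691784$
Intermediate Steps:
$a{\left(P \right)} = P + P^{2}$ ($a{\left(P \right)} = P^{2} + P = P + P^{2}$)
$H{\left(u \right)} = 2$ ($H{\left(u \right)} = - 2 \left(1 - 2\right) = \left(-2\right) \left(-1\right) = 2$)
$o{\left(Y,X \right)} = 38 X$ ($o{\left(Y,X \right)} = X 38 = 38 X$)
$y{\left(A \right)} = -898$ ($y{\left(A \right)} = 2 - 900 = -898$)
$\left(-3221270 + y{\left(b{\left(11,-36 \right)} \right)}\right) \left(o{\left(D,886 \right)} + 775295\right) = \left(-3221270 - 898\right) \left(38 \cdot 886 + 775295\right) = - 3222168 \left(33668 + 775295\right) = \left(-3222168\right) 808963 = -2606614691784$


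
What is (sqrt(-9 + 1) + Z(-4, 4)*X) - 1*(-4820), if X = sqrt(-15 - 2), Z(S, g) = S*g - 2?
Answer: 4820 - 18*I*sqrt(17) + 2*I*sqrt(2) ≈ 4820.0 - 71.387*I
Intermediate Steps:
Z(S, g) = -2 + S*g
X = I*sqrt(17) (X = sqrt(-17) = I*sqrt(17) ≈ 4.1231*I)
(sqrt(-9 + 1) + Z(-4, 4)*X) - 1*(-4820) = (sqrt(-9 + 1) + (-2 - 4*4)*(I*sqrt(17))) - 1*(-4820) = (sqrt(-8) + (-2 - 16)*(I*sqrt(17))) + 4820 = (2*I*sqrt(2) - 18*I*sqrt(17)) + 4820 = (-18*I*sqrt(17) + 2*I*sqrt(2)) + 4820 = 4820 - 18*I*sqrt(17) + 2*I*sqrt(2)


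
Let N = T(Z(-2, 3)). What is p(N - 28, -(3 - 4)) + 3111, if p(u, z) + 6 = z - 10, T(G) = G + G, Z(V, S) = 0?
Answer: 3096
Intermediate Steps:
T(G) = 2*G
N = 0 (N = 2*0 = 0)
p(u, z) = -16 + z (p(u, z) = -6 + (z - 10) = -6 + (-10 + z) = -16 + z)
p(N - 28, -(3 - 4)) + 3111 = (-16 - (3 - 4)) + 3111 = (-16 - 1*(-1)) + 3111 = (-16 + 1) + 3111 = -15 + 3111 = 3096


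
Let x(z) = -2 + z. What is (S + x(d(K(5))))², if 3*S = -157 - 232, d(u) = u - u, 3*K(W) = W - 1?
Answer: 156025/9 ≈ 17336.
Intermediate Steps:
K(W) = -⅓ + W/3 (K(W) = (W - 1)/3 = (-1 + W)/3 = -⅓ + W/3)
d(u) = 0
S = -389/3 (S = (-157 - 232)/3 = (⅓)*(-389) = -389/3 ≈ -129.67)
(S + x(d(K(5))))² = (-389/3 + (-2 + 0))² = (-389/3 - 2)² = (-395/3)² = 156025/9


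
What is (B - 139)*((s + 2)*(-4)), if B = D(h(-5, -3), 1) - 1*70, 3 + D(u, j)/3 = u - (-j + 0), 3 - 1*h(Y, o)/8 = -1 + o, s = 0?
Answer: 376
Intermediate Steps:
h(Y, o) = 32 - 8*o (h(Y, o) = 24 - 8*(-1 + o) = 24 + (8 - 8*o) = 32 - 8*o)
D(u, j) = -9 + 3*j + 3*u (D(u, j) = -9 + 3*(u - (-j + 0)) = -9 + 3*(u - (-1)*j) = -9 + 3*(u + j) = -9 + 3*(j + u) = -9 + (3*j + 3*u) = -9 + 3*j + 3*u)
B = 92 (B = (-9 + 3*1 + 3*(32 - 8*(-3))) - 1*70 = (-9 + 3 + 3*(32 + 24)) - 70 = (-9 + 3 + 3*56) - 70 = (-9 + 3 + 168) - 70 = 162 - 70 = 92)
(B - 139)*((s + 2)*(-4)) = (92 - 139)*((0 + 2)*(-4)) = -94*(-4) = -47*(-8) = 376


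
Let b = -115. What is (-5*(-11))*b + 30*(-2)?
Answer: -6385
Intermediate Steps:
(-5*(-11))*b + 30*(-2) = -5*(-11)*(-115) + 30*(-2) = 55*(-115) - 60 = -6325 - 60 = -6385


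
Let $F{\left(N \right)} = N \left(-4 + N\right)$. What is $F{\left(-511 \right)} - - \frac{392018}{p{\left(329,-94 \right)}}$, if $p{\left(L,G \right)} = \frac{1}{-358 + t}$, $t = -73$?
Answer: $-168696593$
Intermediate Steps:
$p{\left(L,G \right)} = - \frac{1}{431}$ ($p{\left(L,G \right)} = \frac{1}{-358 - 73} = \frac{1}{-431} = - \frac{1}{431}$)
$F{\left(-511 \right)} - - \frac{392018}{p{\left(329,-94 \right)}} = - 511 \left(-4 - 511\right) - - \frac{392018}{- \frac{1}{431}} = \left(-511\right) \left(-515\right) - \left(-392018\right) \left(-431\right) = 263165 - 168959758 = -168696593$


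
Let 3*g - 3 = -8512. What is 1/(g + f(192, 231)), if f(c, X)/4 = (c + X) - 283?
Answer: -3/6829 ≈ -0.00043930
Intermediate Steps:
g = -8509/3 (g = 1 + (⅓)*(-8512) = 1 - 8512/3 = -8509/3 ≈ -2836.3)
f(c, X) = -1132 + 4*X + 4*c (f(c, X) = 4*((c + X) - 283) = 4*((X + c) - 283) = 4*(-283 + X + c) = -1132 + 4*X + 4*c)
1/(g + f(192, 231)) = 1/(-8509/3 + (-1132 + 4*231 + 4*192)) = 1/(-8509/3 + (-1132 + 924 + 768)) = 1/(-8509/3 + 560) = 1/(-6829/3) = -3/6829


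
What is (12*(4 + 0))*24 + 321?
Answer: 1473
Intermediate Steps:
(12*(4 + 0))*24 + 321 = (12*4)*24 + 321 = 48*24 + 321 = 1152 + 321 = 1473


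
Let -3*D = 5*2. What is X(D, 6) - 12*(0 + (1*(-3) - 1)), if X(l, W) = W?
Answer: 54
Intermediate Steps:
D = -10/3 (D = -5*2/3 = -⅓*10 = -10/3 ≈ -3.3333)
X(D, 6) - 12*(0 + (1*(-3) - 1)) = 6 - 12*(0 + (1*(-3) - 1)) = 6 - 12*(0 + (-3 - 1)) = 6 - 12*(0 - 4) = 6 - 12*(-4) = 6 + 48 = 54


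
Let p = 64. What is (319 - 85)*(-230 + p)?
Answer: -38844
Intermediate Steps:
(319 - 85)*(-230 + p) = (319 - 85)*(-230 + 64) = 234*(-166) = -38844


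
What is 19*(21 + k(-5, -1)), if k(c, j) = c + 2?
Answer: 342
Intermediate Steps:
k(c, j) = 2 + c
19*(21 + k(-5, -1)) = 19*(21 + (2 - 5)) = 19*(21 - 3) = 19*18 = 342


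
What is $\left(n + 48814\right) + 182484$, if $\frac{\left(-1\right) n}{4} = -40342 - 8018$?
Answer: $424738$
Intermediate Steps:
$n = 193440$ ($n = - 4 \left(-40342 - 8018\right) = \left(-4\right) \left(-48360\right) = 193440$)
$\left(n + 48814\right) + 182484 = \left(193440 + 48814\right) + 182484 = 242254 + 182484 = 424738$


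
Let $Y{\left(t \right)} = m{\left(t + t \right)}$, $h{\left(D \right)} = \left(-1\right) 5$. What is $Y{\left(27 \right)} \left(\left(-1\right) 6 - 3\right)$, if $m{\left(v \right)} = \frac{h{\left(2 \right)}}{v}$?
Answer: $\frac{5}{6} \approx 0.83333$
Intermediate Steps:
$h{\left(D \right)} = -5$
$m{\left(v \right)} = - \frac{5}{v}$
$Y{\left(t \right)} = - \frac{5}{2 t}$ ($Y{\left(t \right)} = - \frac{5}{t + t} = - \frac{5}{2 t}$)
$Y{\left(27 \right)} \left(\left(-1\right) 6 - 3\right) = - \frac{5}{2 \cdot 27} \left(\left(-1\right) 6 - 3\right) = \left(- \frac{5}{2}\right) \frac{1}{27} \left(-6 - 3\right) = \left(- \frac{5}{54}\right) \left(-9\right) = \frac{5}{6}$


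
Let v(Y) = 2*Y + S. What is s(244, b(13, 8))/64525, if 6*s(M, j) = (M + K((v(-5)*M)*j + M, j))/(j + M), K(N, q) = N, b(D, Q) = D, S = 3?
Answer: -122/558975 ≈ -0.00021826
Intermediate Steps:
v(Y) = 3 + 2*Y (v(Y) = 2*Y + 3 = 3 + 2*Y)
s(M, j) = (2*M - 7*M*j)/(6*(M + j)) (s(M, j) = ((M + (((3 + 2*(-5))*M)*j + M))/(j + M))/6 = ((M + (((3 - 10)*M)*j + M))/(M + j))/6 = ((M + ((-7*M)*j + M))/(M + j))/6 = ((M + (-7*M*j + M))/(M + j))/6 = ((M + (M - 7*M*j))/(M + j))/6 = ((2*M - 7*M*j)/(M + j))/6 = (2*M - 7*M*j)/(6*(M + j)))
s(244, b(13, 8))/64525 = ((⅙)*244*(2 - 7*13)/(244 + 13))/64525 = ((⅙)*244*(2 - 91)/257)*(1/64525) = ((⅙)*244*(1/257)*(-89))*(1/64525) = -10858/771*1/64525 = -122/558975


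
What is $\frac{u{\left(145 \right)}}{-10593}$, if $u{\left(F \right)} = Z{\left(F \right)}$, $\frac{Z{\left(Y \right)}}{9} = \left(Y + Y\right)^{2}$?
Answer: $- \frac{84100}{1177} \approx -71.453$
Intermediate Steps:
$Z{\left(Y \right)} = 36 Y^{2}$ ($Z{\left(Y \right)} = 9 \left(Y + Y\right)^{2} = 9 \left(2 Y\right)^{2} = 9 \cdot 4 Y^{2} = 36 Y^{2}$)
$u{\left(F \right)} = 36 F^{2}$
$\frac{u{\left(145 \right)}}{-10593} = \frac{36 \cdot 145^{2}}{-10593} = 36 \cdot 21025 \left(- \frac{1}{10593}\right) = 756900 \left(- \frac{1}{10593}\right) = - \frac{84100}{1177}$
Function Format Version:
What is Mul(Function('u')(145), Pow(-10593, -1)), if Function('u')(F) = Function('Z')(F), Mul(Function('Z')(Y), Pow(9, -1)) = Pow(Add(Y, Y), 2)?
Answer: Rational(-84100, 1177) ≈ -71.453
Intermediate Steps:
Function('Z')(Y) = Mul(36, Pow(Y, 2)) (Function('Z')(Y) = Mul(9, Pow(Add(Y, Y), 2)) = Mul(9, Pow(Mul(2, Y), 2)) = Mul(9, Mul(4, Pow(Y, 2))) = Mul(36, Pow(Y, 2)))
Function('u')(F) = Mul(36, Pow(F, 2))
Mul(Function('u')(145), Pow(-10593, -1)) = Mul(Mul(36, Pow(145, 2)), Pow(-10593, -1)) = Mul(Mul(36, 21025), Rational(-1, 10593)) = Mul(756900, Rational(-1, 10593)) = Rational(-84100, 1177)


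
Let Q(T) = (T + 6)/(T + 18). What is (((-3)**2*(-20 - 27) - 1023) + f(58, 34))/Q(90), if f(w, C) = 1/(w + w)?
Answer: -1509615/928 ≈ -1626.7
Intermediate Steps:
f(w, C) = 1/(2*w)
Q(T) = (6 + T)/(18 + T)
(((-3)**2*(-20 - 27) - 1023) + f(58, 34))/Q(90) = (((-3)**2*(-20 - 27) - 1023) + (1/2)/58)/(((6 + 90)/(18 + 90))) = ((9*(-47) - 1023) + (1/2)*(1/58))/((96/108)) = ((-423 - 1023) + 1/116)/(((1/108)*96)) = (-1446 + 1/116)/(8/9) = -167735/116*9/8 = -1509615/928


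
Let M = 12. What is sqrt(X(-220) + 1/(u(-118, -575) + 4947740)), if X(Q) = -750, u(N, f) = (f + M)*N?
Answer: 19*I*sqrt(52233949229066)/5014174 ≈ 27.386*I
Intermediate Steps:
u(N, f) = N*(12 + f) (u(N, f) = (f + 12)*N = (12 + f)*N = N*(12 + f))
sqrt(X(-220) + 1/(u(-118, -575) + 4947740)) = sqrt(-750 + 1/(-118*(12 - 575) + 4947740)) = sqrt(-750 + 1/(-118*(-563) + 4947740)) = sqrt(-750 + 1/(66434 + 4947740)) = sqrt(-750 + 1/5014174) = sqrt(-3760630499/5014174) = 19*I*sqrt(52233949229066)/5014174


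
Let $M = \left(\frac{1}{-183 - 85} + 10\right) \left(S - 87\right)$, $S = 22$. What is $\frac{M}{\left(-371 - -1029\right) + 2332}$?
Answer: $- \frac{2679}{12328} \approx -0.21731$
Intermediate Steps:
$M = - \frac{174135}{268}$ ($M = \left(\frac{1}{-183 - 85} + 10\right) \left(22 - 87\right) = \left(\frac{1}{-268} + 10\right) \left(-65\right) = \left(- \frac{1}{268} + 10\right) \left(-65\right) = \frac{2679}{268} \left(-65\right) = - \frac{174135}{268} \approx -649.76$)
$\frac{M}{\left(-371 - -1029\right) + 2332} = \frac{1}{\left(-371 - -1029\right) + 2332} \left(- \frac{174135}{268}\right) = \frac{1}{\left(-371 + 1029\right) + 2332} \left(- \frac{174135}{268}\right) = \frac{1}{658 + 2332} \left(- \frac{174135}{268}\right) = \frac{1}{2990} \left(- \frac{174135}{268}\right) = - \frac{2679}{12328}$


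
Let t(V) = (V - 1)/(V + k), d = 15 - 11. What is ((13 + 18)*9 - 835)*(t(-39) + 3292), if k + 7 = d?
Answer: -38448512/21 ≈ -1.8309e+6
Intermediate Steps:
d = 4
k = -3 (k = -7 + 4 = -3)
t(V) = (-1 + V)/(-3 + V) (t(V) = (V - 1)/(V - 3) = (-1 + V)/(-3 + V))
((13 + 18)*9 - 835)*(t(-39) + 3292) = ((13 + 18)*9 - 835)*((-1 - 39)/(-3 - 39) + 3292) = (31*9 - 835)*(-40/(-42) + 3292) = (279 - 835)*(-1/42*(-40) + 3292) = -556*(20/21 + 3292) = -556*69152/21 = -38448512/21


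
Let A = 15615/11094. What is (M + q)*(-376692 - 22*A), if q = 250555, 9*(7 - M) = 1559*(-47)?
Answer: -540608005958851/5547 ≈ -9.7460e+10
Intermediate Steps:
M = 73336/9 (M = 7 - 1559*(-47)/9 = 7 - 1/9*(-73273) = 7 + 73273/9 = 73336/9 ≈ 8148.4)
A = 5205/3698 (A = 15615*(1/11094) = 5205/3698 ≈ 1.4075)
(M + q)*(-376692 - 22*A) = (73336/9 + 250555)*(-376692 - 22*5205/3698) = 2328331*(-376692 - 57255/1849)/9 = (2328331/9)*(-696560763/1849) = -540608005958851/5547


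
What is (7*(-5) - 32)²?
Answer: 4489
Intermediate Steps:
(7*(-5) - 32)² = (-35 - 32)² = (-67)² = 4489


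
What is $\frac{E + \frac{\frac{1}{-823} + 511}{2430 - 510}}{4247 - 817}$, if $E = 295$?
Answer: $\frac{2777189}{32261600} \approx 0.086083$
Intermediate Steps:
$\frac{E + \frac{\frac{1}{-823} + 511}{2430 - 510}}{4247 - 817} = \frac{295 + \frac{\frac{1}{-823} + 511}{2430 - 510}}{4247 - 817} = \frac{295 + \frac{- \frac{1}{823} + 511}{1920}}{3430} = \left(295 + \frac{420552}{823} \cdot \frac{1}{1920}\right) \frac{1}{3430} = \left(295 + \frac{17523}{65840}\right) \frac{1}{3430} = \frac{19440323}{65840} \cdot \frac{1}{3430} = \frac{2777189}{32261600}$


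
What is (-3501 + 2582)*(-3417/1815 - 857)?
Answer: 477534456/605 ≈ 7.8931e+5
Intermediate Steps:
(-3501 + 2582)*(-3417/1815 - 857) = -919*(-3417*1/1815 - 857) = -919*(-1139/605 - 857) = -919*(-519624/605) = 477534456/605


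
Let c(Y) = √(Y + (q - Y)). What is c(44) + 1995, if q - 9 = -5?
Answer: 1997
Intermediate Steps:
q = 4 (q = 9 - 5 = 4)
c(Y) = 2 (c(Y) = √(Y + (4 - Y)) = √4 = 2)
c(44) + 1995 = 2 + 1995 = 1997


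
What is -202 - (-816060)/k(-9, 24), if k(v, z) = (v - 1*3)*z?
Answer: -72853/24 ≈ -3035.5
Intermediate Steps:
k(v, z) = z*(-3 + v) (k(v, z) = (v - 3)*z = (-3 + v)*z = z*(-3 + v))
-202 - (-816060)/k(-9, 24) = -202 - (-816060)/(24*(-3 - 9)) = -202 - (-816060)/(24*(-12)) = -202 - (-816060)/(-288) = -202 - (-816060)*(-1)/288 = -202 - 609*335/72 = -202 - 68005/24 = -72853/24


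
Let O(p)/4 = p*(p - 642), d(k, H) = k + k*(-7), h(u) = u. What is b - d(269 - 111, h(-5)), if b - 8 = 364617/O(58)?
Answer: 4453859/4672 ≈ 953.31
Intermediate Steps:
d(k, H) = -6*k (d(k, H) = k - 7*k = -6*k)
O(p) = 4*p*(-642 + p) (O(p) = 4*(p*(p - 642)) = 4*(p*(-642 + p)) = 4*p*(-642 + p))
b = 24803/4672 (b = 8 + 364617/((4*58*(-642 + 58))) = 8 + 364617/((4*58*(-584))) = 8 + 364617/(-135488) = 8 + 364617*(-1/135488) = 8 - 12573/4672 = 24803/4672 ≈ 5.3089)
b - d(269 - 111, h(-5)) = 24803/4672 - (-6)*(269 - 111) = 24803/4672 - (-6)*158 = 24803/4672 - 1*(-948) = 24803/4672 + 948 = 4453859/4672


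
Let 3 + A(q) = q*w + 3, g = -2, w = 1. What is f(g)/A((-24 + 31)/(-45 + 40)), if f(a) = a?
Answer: 10/7 ≈ 1.4286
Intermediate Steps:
A(q) = q (A(q) = -3 + (q*1 + 3) = -3 + (q + 3) = -3 + (3 + q) = q)
f(g)/A((-24 + 31)/(-45 + 40)) = -2*(-45 + 40)/(-24 + 31) = -2/(7/(-5)) = -2/(7*(-⅕)) = -2/(-7/5) = -2*(-5/7) = 10/7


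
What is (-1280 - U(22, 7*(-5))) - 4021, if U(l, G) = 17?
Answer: -5318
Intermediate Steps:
(-1280 - U(22, 7*(-5))) - 4021 = (-1280 - 1*17) - 4021 = (-1280 - 17) - 4021 = -1297 - 4021 = -5318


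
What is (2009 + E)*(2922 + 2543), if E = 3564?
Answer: 30456445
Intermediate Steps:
(2009 + E)*(2922 + 2543) = (2009 + 3564)*(2922 + 2543) = 5573*5465 = 30456445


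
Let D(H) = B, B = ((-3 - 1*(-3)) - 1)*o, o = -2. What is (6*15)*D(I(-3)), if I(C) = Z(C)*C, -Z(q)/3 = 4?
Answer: 180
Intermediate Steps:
Z(q) = -12 (Z(q) = -3*4 = -12)
I(C) = -12*C
B = 2 (B = ((-3 - 1*(-3)) - 1)*(-2) = ((-3 + 3) - 1)*(-2) = (0 - 1)*(-2) = -1*(-2) = 2)
D(H) = 2
(6*15)*D(I(-3)) = (6*15)*2 = 90*2 = 180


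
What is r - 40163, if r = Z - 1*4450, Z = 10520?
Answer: -34093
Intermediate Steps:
r = 6070 (r = 10520 - 1*4450 = 10520 - 4450 = 6070)
r - 40163 = 6070 - 40163 = -34093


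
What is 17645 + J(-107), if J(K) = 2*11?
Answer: 17667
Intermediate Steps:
J(K) = 22
17645 + J(-107) = 17645 + 22 = 17667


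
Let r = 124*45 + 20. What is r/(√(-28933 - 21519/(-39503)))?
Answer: -560*I*√31266426985/3007681 ≈ -32.923*I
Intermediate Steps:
r = 5600 (r = 5580 + 20 = 5600)
r/(√(-28933 - 21519/(-39503))) = 5600/(√(-28933 - 21519/(-39503))) = 5600/(√(-28933 - 21519*(-1/39503))) = 5600/(√(-28933 + 21519/39503)) = 5600/(√(-1142918780/39503)) = 5600/((38*I*√31266426985/39503)) = 5600*(-I*√31266426985/30076810) = -560*I*√31266426985/3007681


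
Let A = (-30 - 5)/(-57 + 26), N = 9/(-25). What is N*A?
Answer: -63/155 ≈ -0.40645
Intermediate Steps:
N = -9/25 (N = 9*(-1/25) = -9/25 ≈ -0.36000)
A = 35/31 (A = -35/(-31) = -35*(-1/31) = 35/31 ≈ 1.1290)
N*A = -9/25*35/31 = -63/155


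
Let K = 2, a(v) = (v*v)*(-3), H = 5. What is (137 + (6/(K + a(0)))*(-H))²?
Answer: 14884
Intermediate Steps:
a(v) = -3*v² (a(v) = v²*(-3) = -3*v²)
(137 + (6/(K + a(0)))*(-H))² = (137 + (6/(2 - 3*0²))*(-1*5))² = (137 + (6/(2 - 3*0))*(-5))² = (137 + (6/(2 + 0))*(-5))² = (137 + (6/2)*(-5))² = (137 + ((½)*6)*(-5))² = (137 + 3*(-5))² = (137 - 15)² = 122² = 14884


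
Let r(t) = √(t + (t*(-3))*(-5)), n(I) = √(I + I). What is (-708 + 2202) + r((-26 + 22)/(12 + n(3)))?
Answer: 1494 + 8*I/√(12 + √6) ≈ 1494.0 + 2.1046*I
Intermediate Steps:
n(I) = √2*√I (n(I) = √(2*I) = √2*√I)
r(t) = 4*√t (r(t) = √(t - 3*t*(-5)) = √(t + 15*t) = √(16*t) = 4*√t)
(-708 + 2202) + r((-26 + 22)/(12 + n(3))) = (-708 + 2202) + 4*√((-26 + 22)/(12 + √2*√3)) = 1494 + 4*√(-4/(12 + √6)) = 1494 + 4*(2*I/√(12 + √6)) = 1494 + 8*I/√(12 + √6)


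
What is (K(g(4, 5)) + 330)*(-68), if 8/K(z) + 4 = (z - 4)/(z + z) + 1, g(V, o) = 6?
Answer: -22248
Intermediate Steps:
K(z) = 8/(-3 + (-4 + z)/(2*z)) (K(z) = 8/(-4 + ((z - 4)/(z + z) + 1)) = 8/(-4 + ((-4 + z)/((2*z)) + 1)) = 8/(-4 + ((-4 + z)*(1/(2*z)) + 1)) = 8/(-4 + ((-4 + z)/(2*z) + 1)) = 8/(-4 + (1 + (-4 + z)/(2*z))) = 8/(-3 + (-4 + z)/(2*z)))
(K(g(4, 5)) + 330)*(-68) = (-16*6/(4 + 5*6) + 330)*(-68) = (-16*6/(4 + 30) + 330)*(-68) = (-16*6/34 + 330)*(-68) = (-16*6*1/34 + 330)*(-68) = (-48/17 + 330)*(-68) = (5562/17)*(-68) = -22248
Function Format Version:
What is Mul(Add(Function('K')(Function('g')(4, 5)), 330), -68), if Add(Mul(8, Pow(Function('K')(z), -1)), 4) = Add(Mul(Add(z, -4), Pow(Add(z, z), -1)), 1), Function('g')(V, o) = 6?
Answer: -22248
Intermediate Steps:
Function('K')(z) = Mul(8, Pow(Add(-3, Mul(Rational(1, 2), Pow(z, -1), Add(-4, z))), -1)) (Function('K')(z) = Mul(8, Pow(Add(-4, Add(Mul(Add(z, -4), Pow(Add(z, z), -1)), 1)), -1)) = Mul(8, Pow(Add(-4, Add(Mul(Add(-4, z), Pow(Mul(2, z), -1)), 1)), -1)) = Mul(8, Pow(Add(-4, Add(Mul(Add(-4, z), Mul(Rational(1, 2), Pow(z, -1))), 1)), -1)) = Mul(8, Pow(Add(-4, Add(Mul(Rational(1, 2), Pow(z, -1), Add(-4, z)), 1)), -1)) = Mul(8, Pow(Add(-4, Add(1, Mul(Rational(1, 2), Pow(z, -1), Add(-4, z)))), -1)) = Mul(8, Pow(Add(-3, Mul(Rational(1, 2), Pow(z, -1), Add(-4, z))), -1)))
Mul(Add(Function('K')(Function('g')(4, 5)), 330), -68) = Mul(Add(Mul(-16, 6, Pow(Add(4, Mul(5, 6)), -1)), 330), -68) = Mul(Add(Mul(-16, 6, Pow(Add(4, 30), -1)), 330), -68) = Mul(Add(Mul(-16, 6, Pow(34, -1)), 330), -68) = Mul(Add(Mul(-16, 6, Rational(1, 34)), 330), -68) = Mul(Add(Rational(-48, 17), 330), -68) = Mul(Rational(5562, 17), -68) = -22248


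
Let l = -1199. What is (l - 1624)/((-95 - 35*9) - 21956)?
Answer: 2823/22366 ≈ 0.12622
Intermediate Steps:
(l - 1624)/((-95 - 35*9) - 21956) = (-1199 - 1624)/((-95 - 35*9) - 21956) = -2823/((-95 - 315) - 21956) = -2823/(-410 - 21956) = -2823/(-22366) = -2823*(-1/22366) = 2823/22366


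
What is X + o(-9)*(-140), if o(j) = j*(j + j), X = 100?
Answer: -22580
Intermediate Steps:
o(j) = 2*j² (o(j) = j*(2*j) = 2*j²)
X + o(-9)*(-140) = 100 + (2*(-9)²)*(-140) = 100 + (2*81)*(-140) = 100 + 162*(-140) = 100 - 22680 = -22580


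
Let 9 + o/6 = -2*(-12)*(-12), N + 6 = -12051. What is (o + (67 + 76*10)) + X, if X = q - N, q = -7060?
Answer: 4042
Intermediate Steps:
N = -12057 (N = -6 - 12051 = -12057)
o = -1782 (o = -54 + 6*(-2*(-12)*(-12)) = -54 + 6*(24*(-12)) = -54 + 6*(-288) = -54 - 1728 = -1782)
X = 4997 (X = -7060 - 1*(-12057) = -7060 + 12057 = 4997)
(o + (67 + 76*10)) + X = (-1782 + (67 + 76*10)) + 4997 = (-1782 + (67 + 760)) + 4997 = (-1782 + 827) + 4997 = -955 + 4997 = 4042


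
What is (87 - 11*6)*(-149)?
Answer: -3129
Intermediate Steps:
(87 - 11*6)*(-149) = (87 - 66)*(-149) = 21*(-149) = -3129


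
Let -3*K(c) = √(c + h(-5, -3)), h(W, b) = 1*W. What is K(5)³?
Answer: 0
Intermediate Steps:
h(W, b) = W
K(c) = -√(-5 + c)/3 (K(c) = -√(c - 5)/3 = -√(-5 + c)/3)
K(5)³ = (-√(-5 + 5)/3)³ = (-√0/3)³ = (-⅓*0)³ = 0³ = 0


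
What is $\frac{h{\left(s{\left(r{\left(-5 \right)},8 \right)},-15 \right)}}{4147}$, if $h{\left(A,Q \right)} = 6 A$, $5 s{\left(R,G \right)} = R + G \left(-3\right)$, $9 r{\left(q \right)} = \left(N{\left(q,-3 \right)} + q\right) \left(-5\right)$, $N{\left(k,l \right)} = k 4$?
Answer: $- \frac{14}{4785} \approx -0.0029258$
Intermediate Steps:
$N{\left(k,l \right)} = 4 k$
$r{\left(q \right)} = - \frac{25 q}{9}$ ($r{\left(q \right)} = \frac{\left(4 q + q\right) \left(-5\right)}{9} = \frac{5 q \left(-5\right)}{9} = \frac{\left(-25\right) q}{9} = - \frac{25 q}{9}$)
$s{\left(R,G \right)} = - \frac{3 G}{5} + \frac{R}{5}$ ($s{\left(R,G \right)} = \frac{R + G \left(-3\right)}{5} = \frac{R - 3 G}{5} = - \frac{3 G}{5} + \frac{R}{5}$)
$\frac{h{\left(s{\left(r{\left(-5 \right)},8 \right)},-15 \right)}}{4147} = \frac{6 \left(\left(- \frac{3}{5}\right) 8 + \frac{\left(- \frac{25}{9}\right) \left(-5\right)}{5}\right)}{4147} = 6 \left(- \frac{24}{5} + \frac{1}{5} \cdot \frac{125}{9}\right) \frac{1}{4147} = 6 \left(- \frac{24}{5} + \frac{25}{9}\right) \frac{1}{4147} = 6 \left(- \frac{91}{45}\right) \frac{1}{4147} = \left(- \frac{182}{15}\right) \frac{1}{4147} = - \frac{14}{4785}$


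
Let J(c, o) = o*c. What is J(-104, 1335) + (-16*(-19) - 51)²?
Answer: -74831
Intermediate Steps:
J(c, o) = c*o
J(-104, 1335) + (-16*(-19) - 51)² = -104*1335 + (-16*(-19) - 51)² = -138840 + (304 - 51)² = -138840 + 253² = -138840 + 64009 = -74831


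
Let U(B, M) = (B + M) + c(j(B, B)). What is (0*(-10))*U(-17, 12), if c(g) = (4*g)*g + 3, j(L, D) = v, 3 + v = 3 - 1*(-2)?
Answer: 0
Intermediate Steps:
v = 2 (v = -3 + (3 - 1*(-2)) = -3 + (3 + 2) = -3 + 5 = 2)
j(L, D) = 2
c(g) = 3 + 4*g**2 (c(g) = 4*g**2 + 3 = 3 + 4*g**2)
U(B, M) = 19 + B + M (U(B, M) = (B + M) + (3 + 4*2**2) = (B + M) + (3 + 4*4) = (B + M) + (3 + 16) = (B + M) + 19 = 19 + B + M)
(0*(-10))*U(-17, 12) = (0*(-10))*(19 - 17 + 12) = 0*14 = 0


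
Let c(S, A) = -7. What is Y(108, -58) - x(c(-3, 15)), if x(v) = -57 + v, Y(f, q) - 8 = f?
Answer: 180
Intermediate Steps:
Y(f, q) = 8 + f
Y(108, -58) - x(c(-3, 15)) = (8 + 108) - (-57 - 7) = 116 - 1*(-64) = 116 + 64 = 180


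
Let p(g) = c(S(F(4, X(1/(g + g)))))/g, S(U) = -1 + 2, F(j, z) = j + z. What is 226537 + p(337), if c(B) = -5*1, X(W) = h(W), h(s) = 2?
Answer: 76342964/337 ≈ 2.2654e+5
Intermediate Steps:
X(W) = 2
S(U) = 1
c(B) = -5
p(g) = -5/g
226537 + p(337) = 226537 - 5/337 = 76342964/337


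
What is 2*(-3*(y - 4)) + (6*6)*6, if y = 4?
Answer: 216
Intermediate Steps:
2*(-3*(y - 4)) + (6*6)*6 = 2*(-3*(4 - 4)) + (6*6)*6 = 2*(-3*0) + 36*6 = 2*0 + 216 = 0 + 216 = 216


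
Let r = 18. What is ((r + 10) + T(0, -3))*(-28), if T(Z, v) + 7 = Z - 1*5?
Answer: -448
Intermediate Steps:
T(Z, v) = -12 + Z (T(Z, v) = -7 + (Z - 1*5) = -7 + (Z - 5) = -7 + (-5 + Z) = -12 + Z)
((r + 10) + T(0, -3))*(-28) = ((18 + 10) + (-12 + 0))*(-28) = (28 - 12)*(-28) = 16*(-28) = -448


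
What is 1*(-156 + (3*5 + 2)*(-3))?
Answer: -207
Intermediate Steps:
1*(-156 + (3*5 + 2)*(-3)) = 1*(-156 + (15 + 2)*(-3)) = 1*(-156 + 17*(-3)) = 1*(-156 - 51) = 1*(-207) = -207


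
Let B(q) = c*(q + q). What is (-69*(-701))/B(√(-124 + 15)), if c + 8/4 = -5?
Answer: 48369*I*√109/1526 ≈ 330.92*I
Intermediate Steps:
c = -7 (c = -2 - 5 = -7)
B(q) = -14*q (B(q) = -7*(q + q) = -14*q)
(-69*(-701))/B(√(-124 + 15)) = (-69*(-701))/((-14*√(-124 + 15))) = 48369/((-14*I*√109)) = 48369*(I*√109/1526) = 48369*I*√109/1526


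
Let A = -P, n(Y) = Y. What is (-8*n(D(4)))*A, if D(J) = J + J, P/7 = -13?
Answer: -5824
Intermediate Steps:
P = -91 (P = 7*(-13) = -91)
D(J) = 2*J
A = 91 (A = -1*(-91) = 91)
(-8*n(D(4)))*A = -16*4*91 = -8*8*91 = -64*91 = -5824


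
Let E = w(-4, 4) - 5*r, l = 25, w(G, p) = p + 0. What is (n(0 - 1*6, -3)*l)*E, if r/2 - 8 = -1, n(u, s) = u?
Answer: 9900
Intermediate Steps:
w(G, p) = p
r = 14 (r = 16 + 2*(-1) = 16 - 2 = 14)
E = -66 (E = 4 - 5*14 = 4 - 70 = -66)
(n(0 - 1*6, -3)*l)*E = ((0 - 1*6)*25)*(-66) = ((0 - 6)*25)*(-66) = -6*25*(-66) = -150*(-66) = 9900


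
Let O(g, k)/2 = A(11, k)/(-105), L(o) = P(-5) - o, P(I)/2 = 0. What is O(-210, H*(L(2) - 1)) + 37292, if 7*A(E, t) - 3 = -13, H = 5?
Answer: 5481928/147 ≈ 37292.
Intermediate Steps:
P(I) = 0 (P(I) = 2*0 = 0)
A(E, t) = -10/7 (A(E, t) = 3/7 + (1/7)*(-13) = 3/7 - 13/7 = -10/7)
L(o) = -o (L(o) = 0 - o = -o)
O(g, k) = 4/147 (O(g, k) = 2*(-10/7/(-105)) = 2*(-10/7*(-1/105)) = 2*(2/147) = 4/147)
O(-210, H*(L(2) - 1)) + 37292 = 4/147 + 37292 = 5481928/147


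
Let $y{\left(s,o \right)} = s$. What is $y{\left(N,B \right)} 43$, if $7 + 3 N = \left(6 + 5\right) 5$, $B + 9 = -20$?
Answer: $688$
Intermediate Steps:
$B = -29$ ($B = -9 - 20 = -29$)
$N = 16$ ($N = - \frac{7}{3} + \frac{\left(6 + 5\right) 5}{3} = - \frac{7}{3} + \frac{11 \cdot 5}{3} = - \frac{7}{3} + \frac{1}{3} \cdot 55 = - \frac{7}{3} + \frac{55}{3} = 16$)
$y{\left(N,B \right)} 43 = 16 \cdot 43 = 688$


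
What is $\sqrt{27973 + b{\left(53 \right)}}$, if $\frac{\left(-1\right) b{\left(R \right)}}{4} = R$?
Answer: $\sqrt{27761} \approx 166.62$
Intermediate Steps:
$b{\left(R \right)} = - 4 R$
$\sqrt{27973 + b{\left(53 \right)}} = \sqrt{27973 - 212} = \sqrt{27761}$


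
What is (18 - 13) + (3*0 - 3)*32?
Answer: -91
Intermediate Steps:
(18 - 13) + (3*0 - 3)*32 = 5 + (0 - 3)*32 = 5 - 3*32 = 5 - 96 = -91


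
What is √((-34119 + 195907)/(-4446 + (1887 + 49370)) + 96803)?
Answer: √212129056260031/46811 ≈ 311.14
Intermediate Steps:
√((-34119 + 195907)/(-4446 + (1887 + 49370)) + 96803) = √(161788/(-4446 + 51257) + 96803) = √(161788/46811 + 96803) = √(4531607021/46811) = √212129056260031/46811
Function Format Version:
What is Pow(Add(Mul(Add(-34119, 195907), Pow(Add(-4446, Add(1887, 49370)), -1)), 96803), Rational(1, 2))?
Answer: Mul(Rational(1, 46811), Pow(212129056260031, Rational(1, 2))) ≈ 311.14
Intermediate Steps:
Pow(Add(Mul(Add(-34119, 195907), Pow(Add(-4446, Add(1887, 49370)), -1)), 96803), Rational(1, 2)) = Pow(Add(Mul(161788, Pow(Add(-4446, 51257), -1)), 96803), Rational(1, 2)) = Pow(Add(Mul(161788, Pow(46811, -1)), 96803), Rational(1, 2)) = Pow(Add(Mul(161788, Rational(1, 46811)), 96803), Rational(1, 2)) = Pow(Add(Rational(161788, 46811), 96803), Rational(1, 2)) = Pow(Rational(4531607021, 46811), Rational(1, 2)) = Mul(Rational(1, 46811), Pow(212129056260031, Rational(1, 2)))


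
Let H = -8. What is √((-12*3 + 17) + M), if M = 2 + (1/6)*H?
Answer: I*√165/3 ≈ 4.2817*I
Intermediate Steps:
M = ⅔ (M = 2 + (1/6)*(-8) = 2 + ((⅙)*1)*(-8) = 2 + (⅙)*(-8) = 2 - 4/3 = ⅔ ≈ 0.66667)
√((-12*3 + 17) + M) = √((-12*3 + 17) + ⅔) = √((-36 + 17) + ⅔) = √(-19 + ⅔) = √(-55/3) = I*√165/3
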